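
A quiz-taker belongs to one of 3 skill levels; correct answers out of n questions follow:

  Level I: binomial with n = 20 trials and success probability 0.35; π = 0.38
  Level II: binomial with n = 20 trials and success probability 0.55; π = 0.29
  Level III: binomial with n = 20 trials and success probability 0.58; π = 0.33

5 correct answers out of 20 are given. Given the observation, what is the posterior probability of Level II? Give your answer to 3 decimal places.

0.028

Apply Bayes' rule: the posterior for each component is proportional to its prior times its likelihood at x.
Binomial probabilities:
  f_I = C(20,5)·0.35^5·0.65^15 = 15504·0.00525219·0.00156207 = 0.127199
  f_II = C(20,5)·0.55^5·0.45^15 = 15504·0.0503284·6.2833e-06 = 0.00490281
  f_III = C(20,5)·0.58^5·0.42^15 = 15504·0.0656357·2.23223e-06 = 0.00227155
Prior × likelihood for each component:
  w_I·f_I = 0.38 × 0.127199 = 0.0483357
  w_II·f_II = 0.29 × 0.00490281 = 0.00142181
  w_III·f_III = 0.33 × 0.00227155 = 0.000749613
Evidence: 0.0483357 + 0.00142181 + 0.000749613 = 0.0505071
Responsibility of Level II: 0.00142181 / 0.0505071 ≈ 0.028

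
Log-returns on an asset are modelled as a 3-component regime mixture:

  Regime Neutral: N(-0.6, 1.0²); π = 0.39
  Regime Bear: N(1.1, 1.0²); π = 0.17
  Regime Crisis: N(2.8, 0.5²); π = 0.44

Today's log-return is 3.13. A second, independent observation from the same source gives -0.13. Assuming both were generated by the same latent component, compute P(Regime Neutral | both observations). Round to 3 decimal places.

0.032

Apply Bayes' rule: the posterior for each component is proportional to its prior times its likelihood at x.
Since both observations come from the same component, the likelihood for component k is f_k(x₁)·f_k(x₂).
  L_Neutral = [(1/(1.0·√(2π)))·exp(−(3.13−-0.6)²/(2·1.0²)) = 0.398942·exp(-6.95645) = 0.000379981] × [0.357225] = 0.000135739
  L_Bear = [(1/(1.0·√(2π)))·exp(−(3.13−1.1)²/(2·1.0²)) = 0.398942·exp(-2.06045) = 0.0508239] × [0.187235] = 0.00951603
  L_Crisis = [(1/(0.5·√(2π)))·exp(−(3.13−2.8)²/(2·0.5²)) = 0.797885·exp(-0.21780) = 0.641728] × [2.78734e-08] = 1.78872e-08
Prior × likelihood for each component:
  π_Neutral·L_Neutral = 0.39 × 0.000135739 = 5.29382e-05
  π_Bear·L_Bear = 0.17 × 0.00951603 = 0.00161773
  π_Crisis·L_Crisis = 0.44 × 1.78872e-08 = 7.87035e-09
Sum: 5.29382e-05 + 0.00161773 + 7.87035e-09 = 0.00167067
P(Regime Neutral | x₁,x₂) ≈ 0.032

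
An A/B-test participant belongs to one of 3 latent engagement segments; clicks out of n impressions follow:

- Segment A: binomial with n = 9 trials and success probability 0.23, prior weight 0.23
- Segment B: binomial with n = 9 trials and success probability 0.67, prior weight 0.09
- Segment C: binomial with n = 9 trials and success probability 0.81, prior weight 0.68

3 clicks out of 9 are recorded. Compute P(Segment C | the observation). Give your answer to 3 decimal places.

0.027

By Bayes' theorem, P(k | x) = P(Z=k) f_k(x) / Σ_j P(Z=j) f_j(x).
Evaluate each component's likelihood at the observed value:
  f_A = C(9,3)·0.23^3·0.77^6 = 84·0.012167·0.208422 = 0.213014
  f_B = C(9,3)·0.67^3·0.33^6 = 84·0.300763·0.00129147 = 0.0326278
  f_C = C(9,3)·0.81^3·0.19^6 = 84·0.531441·4.70459e-05 = 0.00210018
Unnormalised posteriors:
  P(Z=A)·f_A = 0.23 × 0.213014 = 0.0489931
  P(Z=B)·f_B = 0.09 × 0.0326278 = 0.0029365
  P(Z=C)·f_C = 0.68 × 0.00210018 = 0.00142812
Denominator: 0.0489931 + 0.0029365 + 0.00142812 = 0.0533577
P(Segment C | data) ≈ 0.027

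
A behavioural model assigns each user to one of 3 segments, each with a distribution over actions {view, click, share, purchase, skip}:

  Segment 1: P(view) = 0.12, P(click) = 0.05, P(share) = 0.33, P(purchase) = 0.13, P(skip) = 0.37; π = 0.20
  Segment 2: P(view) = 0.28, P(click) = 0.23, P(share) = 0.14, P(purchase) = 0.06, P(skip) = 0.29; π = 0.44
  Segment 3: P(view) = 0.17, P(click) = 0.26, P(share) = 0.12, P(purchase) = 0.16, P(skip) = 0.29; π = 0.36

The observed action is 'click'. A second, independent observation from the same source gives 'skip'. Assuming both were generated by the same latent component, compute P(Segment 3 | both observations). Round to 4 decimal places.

Apply Bayes' rule: the posterior for each component is proportional to its prior times its likelihood at x.
Since both observations come from the same component, the likelihood for component k is f_k(x₁)·f_k(x₂).
  p_1 = [P(click | comp) = 0.05] × [0.37] = 0.0185
  p_2 = [P(click | comp) = 0.23] × [0.29] = 0.0667
  p_3 = [P(click | comp) = 0.26] × [0.29] = 0.0754
Multiply by the mixture weights:
  π_1·p_1 = 0.20 × 0.0185 = 0.0037
  π_2·p_2 = 0.44 × 0.0667 = 0.029348
  π_3·p_3 = 0.36 × 0.0754 = 0.027144
Marginal: 0.0037 + 0.029348 + 0.027144 = 0.060192
So the posterior for Segment 3 is 0.027144 / 0.060192 ≈ 0.4510.

0.4510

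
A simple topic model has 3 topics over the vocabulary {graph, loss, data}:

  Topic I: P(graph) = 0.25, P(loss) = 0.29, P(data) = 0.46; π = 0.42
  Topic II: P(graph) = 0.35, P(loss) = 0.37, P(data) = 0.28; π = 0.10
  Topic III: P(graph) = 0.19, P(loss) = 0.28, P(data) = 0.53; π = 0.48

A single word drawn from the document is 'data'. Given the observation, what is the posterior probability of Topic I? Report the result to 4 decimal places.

0.4062

Apply Bayes' rule: the posterior for each component is proportional to its prior times its likelihood at x.
Component likelihoods at x = 'data':
  p_I = P(data | comp) = 0.46
  p_II = P(data | comp) = 0.28
  p_III = P(data | comp) = 0.53
Multiply by the mixture weights:
  π_I·p_I = 0.42 × 0.46 = 0.1932
  π_II·p_II = 0.10 × 0.28 = 0.028
  π_III·p_III = 0.48 × 0.53 = 0.2544
Sum: 0.1932 + 0.028 + 0.2544 = 0.4756
Responsibility of Topic I: 0.1932 / 0.4756 ≈ 0.4062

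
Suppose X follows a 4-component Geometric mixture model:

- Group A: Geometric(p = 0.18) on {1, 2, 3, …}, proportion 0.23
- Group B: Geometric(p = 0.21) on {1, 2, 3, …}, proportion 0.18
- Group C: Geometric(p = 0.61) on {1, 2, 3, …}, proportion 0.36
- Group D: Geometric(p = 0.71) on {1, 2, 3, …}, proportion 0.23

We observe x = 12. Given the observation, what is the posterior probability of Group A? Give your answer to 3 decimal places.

P(component k | x) = π_k·f_k(x) / marginal(x), where marginal(x) = Σ_j π_j·f_j(x).
Evaluate each component's likelihood at the observed value:
  L_A = 0.18·(1−0.18)^11 = 0.18·0.112707 = 0.0202873
  L_B = 0.21·(1−0.21)^11 = 0.21·0.0747994 = 0.0157079
  L_C = 0.61·(1−0.61)^11 = 0.61·3.17476e-05 = 1.9366e-05
  L_D = 0.71·(1−0.71)^11 = 0.71·1.22005e-06 = 8.66236e-07
Unnormalised posteriors:
  π_A·L_A = 0.23 × 0.0202873 = 0.00466609
  π_B·L_B = 0.18 × 0.0157079 = 0.00282742
  π_C·L_C = 0.36 × 1.9366e-05 = 6.97177e-06
  π_D·L_D = 0.23 × 8.66236e-07 = 1.99234e-07
Denominator: 0.00466609 + 0.00282742 + 6.97177e-06 + 1.99234e-07 = 0.00750067
Responsibility of Group A: 0.00466609 / 0.00750067 ≈ 0.622

0.622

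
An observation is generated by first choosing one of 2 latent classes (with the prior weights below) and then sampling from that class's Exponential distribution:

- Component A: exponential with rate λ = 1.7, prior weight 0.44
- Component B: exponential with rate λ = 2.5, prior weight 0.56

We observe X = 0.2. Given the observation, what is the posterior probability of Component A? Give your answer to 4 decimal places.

P(component k | x) = w_k·f_k(x) / marginal(x), where marginal(x) = Σ_j w_j·f_j(x).
Exponential densities:
  L_A = 1.7·e^(−1.7·0.2) = 1.7·e^(−0.3400) = 1.21001
  L_B = 2.5·e^(−2.5·0.2) = 2.5·e^(−0.5000) = 1.51633
Weight by the priors:
  w_A·L_A = 0.44 × 1.21001 = 0.532404
  w_B·L_B = 0.56 × 1.51633 = 0.849143
Normaliser: 0.532404 + 0.849143 = 1.38155
So the posterior for Component A is 0.532404 / 1.38155 ≈ 0.3854.

0.3854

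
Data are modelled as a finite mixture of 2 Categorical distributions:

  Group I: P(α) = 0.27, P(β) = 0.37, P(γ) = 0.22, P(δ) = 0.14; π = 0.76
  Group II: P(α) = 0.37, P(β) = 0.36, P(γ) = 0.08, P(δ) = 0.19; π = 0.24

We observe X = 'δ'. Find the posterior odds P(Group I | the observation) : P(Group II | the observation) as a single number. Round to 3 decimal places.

Only the two components matter; the odds are (π_i f_i(x)) / (π_j f_j(x)).
Categorical probabilities:
  f_I = P(δ | comp) = 0.14
  f_II = P(δ | comp) = 0.19
Odds = (0.76/0.24) × (0.14/0.19) = 3.16667 × 0.736842 ≈ 2.333

2.333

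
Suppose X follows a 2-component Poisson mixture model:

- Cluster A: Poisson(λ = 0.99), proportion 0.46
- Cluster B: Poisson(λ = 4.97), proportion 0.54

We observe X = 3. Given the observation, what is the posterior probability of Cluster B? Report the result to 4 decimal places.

P(component k | x) = P(Z=k)·f_k(x) / marginal(x), where marginal(x) = Σ_j P(Z=j)·f_j(x).
Poisson probabilities:
  f_A = e^(−0.99)·0.99^3/3! = 0.0600901
  f_B = e^(−4.97)·4.97^3/3! = 0.142061
Multiply by the mixture weights:
  P(Z=A)·f_A = 0.46 × 0.0600901 = 0.0276414
  P(Z=B)·f_B = 0.54 × 0.142061 = 0.0767128
Denominator: 0.0276414 + 0.0767128 = 0.104354
Responsibility of Cluster B: 0.0767128 / 0.104354 ≈ 0.7351

0.7351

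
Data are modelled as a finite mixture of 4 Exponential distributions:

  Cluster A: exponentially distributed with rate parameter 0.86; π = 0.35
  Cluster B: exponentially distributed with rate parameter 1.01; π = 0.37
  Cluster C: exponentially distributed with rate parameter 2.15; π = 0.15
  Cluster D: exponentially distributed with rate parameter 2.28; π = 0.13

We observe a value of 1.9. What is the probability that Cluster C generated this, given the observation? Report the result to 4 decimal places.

0.0441

By Bayes' theorem, P(k | x) = w_k f_k(x) / Σ_j w_j f_j(x).
Exponential densities:
  p_A = 0.167827
  p_B = 0.148221
  p_C = 0.0361697
  p_D = 0.029962
Unnormalised posteriors:
  w_A·p_A = 0.35 × 0.167827 = 0.0587394
  w_B·p_B = 0.37 × 0.148221 = 0.0548418
  w_C·p_C = 0.15 × 0.0361697 = 0.00542546
  w_D·p_D = 0.13 × 0.029962 = 0.00389506
Evidence: 0.0587394 + 0.0548418 + 0.00542546 + 0.00389506 = 0.122902
P(Cluster C | x) ≈ 0.0441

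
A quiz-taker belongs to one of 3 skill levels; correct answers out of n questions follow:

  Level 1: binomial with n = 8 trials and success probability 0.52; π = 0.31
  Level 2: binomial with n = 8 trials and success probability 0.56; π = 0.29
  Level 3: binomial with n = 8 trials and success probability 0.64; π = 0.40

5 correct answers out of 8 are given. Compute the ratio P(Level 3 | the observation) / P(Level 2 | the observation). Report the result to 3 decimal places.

1.473

Since P(k|x) ∝ π_k f_k(x), the posterior odds are π_i f_i(x) / (π_j f_j(x)).
Binomial probabilities:
  p_1 = C(8,5)·0.52^5·0.48^3 = 56·0.0380204·0.110592 = 0.235466
  p_2 = C(8,5)·0.56^5·0.44^3 = 56·0.0550732·0.085184 = 0.262716
  p_3 = C(8,5)·0.64^5·0.36^3 = 56·0.107374·0.046656 = 0.28054
0.112216 / 0.0761876 ≈ 1.473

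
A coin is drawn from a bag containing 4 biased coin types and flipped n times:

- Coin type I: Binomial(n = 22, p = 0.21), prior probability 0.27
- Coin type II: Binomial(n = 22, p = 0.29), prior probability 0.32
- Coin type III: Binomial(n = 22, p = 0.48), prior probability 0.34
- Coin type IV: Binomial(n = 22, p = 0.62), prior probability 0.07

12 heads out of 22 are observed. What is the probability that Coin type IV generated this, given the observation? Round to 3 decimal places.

P(component k | x) = π_k·f_k(x) / marginal(x), where marginal(x) = Σ_j π_j·f_j(x).
Binomial probabilities:
  f_I = C(22,12)·0.21^12·0.79^10 = 646646·7.35583e-09·0.0946828 = 0.00045037
  f_II = C(22,12)·0.29^12·0.71^10 = 646646·3.53815e-07·0.0325524 = 0.00744777
  f_III = C(22,12)·0.48^12·0.52^10 = 646646·0.000149587·0.00144555 = 0.139828
  f_IV = C(22,12)·0.62^12·0.38^10 = 646646·0.00322627·6.27821e-05 = 0.130979
Prior × likelihood for each component:
  π_I·f_I = 0.27 × 0.00045037 = 0.0001216
  π_II·f_II = 0.32 × 0.00744777 = 0.00238329
  π_III·f_III = 0.34 × 0.139828 = 0.0475416
  π_IV·f_IV = 0.07 × 0.130979 = 0.00916855
Marginal: 0.0001216 + 0.00238329 + 0.0475416 + 0.00916855 = 0.059215
So the posterior for Coin type IV is 0.00916855 / 0.059215 ≈ 0.155.

0.155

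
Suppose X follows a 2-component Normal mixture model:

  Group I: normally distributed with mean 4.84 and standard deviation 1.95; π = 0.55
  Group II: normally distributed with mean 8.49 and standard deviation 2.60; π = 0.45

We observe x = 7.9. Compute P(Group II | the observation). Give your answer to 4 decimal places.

0.6720

Posterior ∝ prior × likelihood, so P(k | x) ∝ π_k f_k(x); normalise over all components.
Normal densities:
  p_I = (1/(1.95·√(2π)))·exp(−(7.9−4.84)²/(2·1.95²)) = 0.204586·exp(-1.23124) = 0.0597246
  p_II = (1/(2.60·√(2π)))·exp(−(7.9−8.49)²/(2·2.60²)) = 0.153439·exp(-0.02575) = 0.149539
Unnormalised posteriors:
  π_I·p_I = 0.55 × 0.0597246 = 0.0328486
  π_II·p_II = 0.45 × 0.149539 = 0.0672926
Normaliser: 0.0328486 + 0.0672926 = 0.100141
So the posterior for Group II is 0.0672926 / 0.100141 ≈ 0.6720.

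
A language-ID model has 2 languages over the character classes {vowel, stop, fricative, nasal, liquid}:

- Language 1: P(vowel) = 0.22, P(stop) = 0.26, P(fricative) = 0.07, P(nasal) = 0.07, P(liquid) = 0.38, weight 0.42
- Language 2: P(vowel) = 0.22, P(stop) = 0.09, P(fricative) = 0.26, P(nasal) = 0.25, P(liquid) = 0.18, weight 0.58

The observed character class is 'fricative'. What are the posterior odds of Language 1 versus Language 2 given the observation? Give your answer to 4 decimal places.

Only the two components matter; the odds are (w_i f_i(x)) / (w_j f_j(x)).
Component likelihoods at x = 'fricative':
  p_1 = P(fricative | comp) = 0.07
  p_2 = P(fricative | comp) = 0.26
Odds = (0.42/0.58) × (0.07/0.26) = 0.724138 × 0.269231 ≈ 0.1950

0.1950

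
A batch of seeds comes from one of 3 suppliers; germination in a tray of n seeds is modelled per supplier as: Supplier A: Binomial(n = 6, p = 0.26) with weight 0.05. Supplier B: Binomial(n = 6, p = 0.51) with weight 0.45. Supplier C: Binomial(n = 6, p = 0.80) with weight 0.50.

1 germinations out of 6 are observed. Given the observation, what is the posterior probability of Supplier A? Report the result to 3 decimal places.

Apply Bayes' rule: the posterior for each component is proportional to its prior times its likelihood at x.
Binomial probabilities:
  f_A = C(6,1)·0.26^1·0.74^5 = 6·0.26·0.221901 = 0.346165
  f_B = C(6,1)·0.51^1·0.49^5 = 6·0.51·0.0282475 = 0.0864374
  f_C = C(6,1)·0.80^1·0.20^5 = 6·0.8·0.00032 = 0.001536
Weight by the priors:
  π_A·f_A = 0.05 × 0.346165 = 0.0173083
  π_B·f_B = 0.45 × 0.0864374 = 0.0388968
  π_C·f_C = 0.50 × 0.001536 = 0.000768
Denominator: 0.0173083 + 0.0388968 + 0.000768 = 0.0569731
Responsibility of Supplier A: 0.0173083 / 0.0569731 ≈ 0.304

0.304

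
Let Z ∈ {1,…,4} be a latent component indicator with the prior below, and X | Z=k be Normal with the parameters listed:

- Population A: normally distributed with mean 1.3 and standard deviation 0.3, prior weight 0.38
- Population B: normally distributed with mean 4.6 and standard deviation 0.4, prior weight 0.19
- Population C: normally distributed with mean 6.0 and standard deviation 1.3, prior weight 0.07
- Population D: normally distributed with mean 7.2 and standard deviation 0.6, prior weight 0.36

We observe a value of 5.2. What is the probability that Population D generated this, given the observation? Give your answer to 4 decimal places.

0.0115

The responsibility of component k is P(Z=k) f_k(x) divided by Σ_j P(Z=j) f_j(x).
Component likelihoods at x = 5.2:
  p_A = (1/(0.3·√(2π)))·exp(−(5.2−1.3)²/(2·0.3²)) = 1.329808·exp(-84.50000) = 2.66628e-37
  p_B = (1/(0.4·√(2π)))·exp(−(5.2−4.6)²/(2·0.4²)) = 0.997356·exp(-1.12500) = 0.323794
  p_C = (1/(1.3·√(2π)))·exp(−(5.2−6.0)²/(2·1.3²)) = 0.306879·exp(-0.18935) = 0.253941
  p_D = (1/(0.6·√(2π)))·exp(−(5.2−7.2)²/(2·0.6²)) = 0.664904·exp(-5.55556) = 0.00257046
Multiply by the mixture weights:
  P(Z=A)·p_A = 0.38 × 2.66628e-37 = 1.01318e-37
  P(Z=B)·p_B = 0.19 × 0.323794 = 0.0615209
  P(Z=C)·p_C = 0.07 × 0.253941 = 0.0177759
  P(Z=D)·p_D = 0.36 × 0.00257046 = 0.000925367
Denominator: 1.01318e-37 + 0.0615209 + 0.0177759 + 0.000925367 = 0.0802221
P(Population D | data) ≈ 0.0115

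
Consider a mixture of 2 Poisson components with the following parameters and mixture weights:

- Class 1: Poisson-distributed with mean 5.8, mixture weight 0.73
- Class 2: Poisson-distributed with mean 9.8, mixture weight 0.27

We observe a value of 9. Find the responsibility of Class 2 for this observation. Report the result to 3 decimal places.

Apply Bayes' rule: the posterior for each component is proportional to its prior times its likelihood at x.
Component likelihoods at x = 9:
  p_1 = e^(−5.8)·5.8^9/9! = 0.0619699
  p_2 = e^(−9.8)·9.8^9/9! = 0.127405
Unnormalised posteriors:
  π_1·p_1 = 0.73 × 0.0619699 = 0.045238
  π_2·p_2 = 0.27 × 0.127405 = 0.0343993
Denominator: 0.045238 + 0.0343993 = 0.0796373
P(Class 2 | 9) ≈ 0.432

0.432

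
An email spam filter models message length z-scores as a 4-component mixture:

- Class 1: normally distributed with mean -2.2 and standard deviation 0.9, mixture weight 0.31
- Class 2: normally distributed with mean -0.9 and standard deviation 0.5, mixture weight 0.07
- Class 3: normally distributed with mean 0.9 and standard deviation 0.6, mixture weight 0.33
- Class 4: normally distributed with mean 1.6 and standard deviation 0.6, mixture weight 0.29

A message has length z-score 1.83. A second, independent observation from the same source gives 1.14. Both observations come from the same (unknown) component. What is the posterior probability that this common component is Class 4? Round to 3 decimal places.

0.687

By Bayes' theorem, P(k | x) = π_k f_k(x) / Σ_j π_j f_j(x).
Since both observations come from the same component, the likelihood for component k is f_k(x₁)·f_k(x₂).
  L_1 = [(1/(0.9·√(2π)))·exp(−(1.83−-2.2)²/(2·0.9²)) = 0.443269·exp(-10.02525) = 1.96227e-05] × [0.00045294] = 8.88789e-09
  L_2 = [(1/(0.5·√(2π)))·exp(−(1.83−-0.9)²/(2·0.5²)) = 0.797885·exp(-14.90580) = 2.68184e-07] × [0.00019374] = 5.19581e-11
  L_3 = [(1/(0.6·√(2π)))·exp(−(1.83−0.9)²/(2·0.6²)) = 0.664904·exp(-1.20125) = 0.200015] × [0.613784] = 0.122766
  L_4 = [(1/(0.6·√(2π)))·exp(−(1.83−1.6)²/(2·0.6²)) = 0.664904·exp(-0.07347) = 0.617803] × [0.495592] = 0.306179
Multiply by the mixture weights:
  π_1·L_1 = 0.31 × 8.88789e-09 = 2.75525e-09
  π_2·L_2 = 0.07 × 5.19581e-11 = 3.63707e-12
  π_3·L_3 = 0.33 × 0.122766 = 0.0405128
  π_4·L_4 = 0.29 × 0.306179 = 0.0887918
Denominator: 2.75525e-09 + 3.63707e-12 + 0.0405128 + 0.0887918 = 0.129305
P(Class 4 | x₁, x₂) ≈ 0.687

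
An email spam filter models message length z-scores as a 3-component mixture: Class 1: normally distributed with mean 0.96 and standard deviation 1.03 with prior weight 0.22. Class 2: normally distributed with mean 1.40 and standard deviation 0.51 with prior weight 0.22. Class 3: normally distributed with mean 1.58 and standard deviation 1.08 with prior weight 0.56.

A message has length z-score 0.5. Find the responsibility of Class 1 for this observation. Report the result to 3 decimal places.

0.323

The responsibility of component k is w_k f_k(x) divided by Σ_j w_j f_j(x).
Evaluate each component's likelihood at the observed value:
  f_1 = (1/(1.03·√(2π)))·exp(−(0.5−0.96)²/(2·1.03²)) = 0.387323·exp(-0.09973) = 0.35056
  f_2 = (1/(0.51·√(2π)))·exp(−(0.5−1.40)²/(2·0.51²)) = 0.782240·exp(-1.55709) = 0.164855
  f_3 = (1/(1.08·√(2π)))·exp(−(0.5−1.58)²/(2·1.08²)) = 0.369391·exp(-0.50000) = 0.224047
Multiply by the mixture weights:
  w_1·f_1 = 0.22 × 0.35056 = 0.0771232
  w_2·f_2 = 0.22 × 0.164855 = 0.0362682
  w_3·f_3 = 0.56 × 0.224047 = 0.125466
Denominator: 0.0771232 + 0.0362682 + 0.125466 = 0.238858
P(Class 1 | 0.5) = 0.0771232 / 0.238858 ≈ 0.323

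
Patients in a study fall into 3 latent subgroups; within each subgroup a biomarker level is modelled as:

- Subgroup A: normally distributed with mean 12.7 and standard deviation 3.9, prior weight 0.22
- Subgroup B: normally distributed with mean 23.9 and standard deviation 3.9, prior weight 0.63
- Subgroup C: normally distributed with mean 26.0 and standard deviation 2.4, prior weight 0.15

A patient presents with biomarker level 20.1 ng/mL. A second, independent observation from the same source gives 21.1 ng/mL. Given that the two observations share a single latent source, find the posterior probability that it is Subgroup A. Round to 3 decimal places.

0.012

P(component k | x) = π_k·f_k(x) / marginal(x), where marginal(x) = Σ_j π_j·f_j(x).
Since both observations come from the same component, the likelihood for component k is f_k(x₁)·f_k(x₂).
  p_A = [0.0169067] × [0.0100574] = 0.000170038
  p_B = [0.0636343] × [0.0790527] = 0.00503046
  p_C = [0.00809824] × [0.0206796] = 0.000167468
Weight by the priors:
  π_A·p_A = 0.22 × 0.000170038 = 3.74084e-05
  π_B·p_B = 0.63 × 0.00503046 = 0.00316919
  π_C·p_C = 0.15 × 0.000167468 = 2.51202e-05
Marginal: 3.74084e-05 + 0.00316919 + 2.51202e-05 = 0.00323172
P(Subgroup A | x₁,x₂) ≈ 0.012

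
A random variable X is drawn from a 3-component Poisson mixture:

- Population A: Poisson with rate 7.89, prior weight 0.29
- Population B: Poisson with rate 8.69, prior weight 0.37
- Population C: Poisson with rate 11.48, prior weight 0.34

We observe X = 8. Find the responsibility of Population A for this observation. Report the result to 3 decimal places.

Posterior ∝ prior × likelihood, so P(k | x) ∝ w_k f_k(x); normalise over all components.
Component likelihoods at x = 8:
  L_A = e^(−7.89)·7.89^8/8! = 0.13948
  L_B = e^(−8.69)·8.69^8/8! = 0.135712
  L_C = e^(−11.48)·11.48^8/8! = 0.0773239
Unnormalised posteriors:
  w_A·L_A = 0.29 × 0.13948 = 0.0404492
  w_B·L_B = 0.37 × 0.135712 = 0.0502135
  w_C·L_C = 0.34 × 0.0773239 = 0.0262901
Marginal: 0.0404492 + 0.0502135 + 0.0262901 = 0.116953
P(Population A | 8) ≈ 0.346

0.346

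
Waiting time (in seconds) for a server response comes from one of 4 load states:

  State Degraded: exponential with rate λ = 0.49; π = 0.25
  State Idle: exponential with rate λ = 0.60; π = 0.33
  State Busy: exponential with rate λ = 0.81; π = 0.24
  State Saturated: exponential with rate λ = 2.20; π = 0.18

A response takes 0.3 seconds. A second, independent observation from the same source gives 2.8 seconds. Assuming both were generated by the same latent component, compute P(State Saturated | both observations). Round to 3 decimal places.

The responsibility of component k is P(Z=k) f_k(x) divided by Σ_j P(Z=j) f_j(x).
Since both observations come from the same component, the likelihood for component k is f_k(x₁)·f_k(x₂).
  f_Degraded = [0.423014] × [0.124264] = 0.0525653
  f_Idle = [0.501162] × [0.111824] = 0.0560421
  f_Busy = [0.63526] × [0.0838504] = 0.0532668
  f_Saturated = [1.13707] × [0.00464696] = 0.00528393
Weight by the priors:
  P(Z=Degraded)·f_Degraded = 0.25 × 0.0525653 = 0.0131413
  P(Z=Idle)·f_Idle = 0.33 × 0.0560421 = 0.0184939
  P(Z=Busy)·f_Busy = 0.24 × 0.0532668 = 0.012784
  P(Z=Saturated)·f_Saturated = 0.18 × 0.00528393 = 0.000951107
Marginal: 0.0131413 + 0.0184939 + 0.012784 + 0.000951107 = 0.0453704
P(State Saturated | data) = 0.000951107 / 0.0453704 ≈ 0.021

0.021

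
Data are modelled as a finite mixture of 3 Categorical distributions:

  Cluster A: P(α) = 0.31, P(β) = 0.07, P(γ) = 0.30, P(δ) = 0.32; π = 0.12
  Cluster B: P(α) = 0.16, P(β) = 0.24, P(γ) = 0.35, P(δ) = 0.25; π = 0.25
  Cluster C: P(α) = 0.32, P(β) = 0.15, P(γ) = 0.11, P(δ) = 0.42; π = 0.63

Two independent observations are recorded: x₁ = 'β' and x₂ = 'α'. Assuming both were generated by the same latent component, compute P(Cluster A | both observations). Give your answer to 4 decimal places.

By Bayes' theorem, P(k | x) = π_k f_k(x) / Σ_j π_j f_j(x).
Since both observations come from the same component, the likelihood for component k is f_k(x₁)·f_k(x₂).
  f_A = [P(β | comp) = 0.07] × [0.31] = 0.0217
  f_B = [P(β | comp) = 0.24] × [0.16] = 0.0384
  f_C = [P(β | comp) = 0.15] × [0.32] = 0.048
Multiply by the mixture weights:
  π_A·f_A = 0.12 × 0.0217 = 0.002604
  π_B·f_B = 0.25 × 0.0384 = 0.0096
  π_C·f_C = 0.63 × 0.048 = 0.03024
Marginal: 0.002604 + 0.0096 + 0.03024 = 0.042444
P(Cluster A | data) = 0.002604 / 0.042444 ≈ 0.0614

0.0614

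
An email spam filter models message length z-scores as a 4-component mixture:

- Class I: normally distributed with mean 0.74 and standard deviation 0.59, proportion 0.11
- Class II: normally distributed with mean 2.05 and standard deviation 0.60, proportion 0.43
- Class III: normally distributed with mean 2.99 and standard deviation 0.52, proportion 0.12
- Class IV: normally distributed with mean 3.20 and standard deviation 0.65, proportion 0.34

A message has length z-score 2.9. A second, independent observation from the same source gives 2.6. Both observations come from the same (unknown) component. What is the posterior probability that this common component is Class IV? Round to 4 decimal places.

The responsibility of component k is w_k f_k(x) divided by Σ_j w_j f_j(x).
Since both observations come from the same component, the likelihood for component k is f_k(x₁)·f_k(x₂).
  p_I = [(1/(0.59·√(2π)))·exp(−(2.9−0.74)²/(2·0.59²)) = 0.676173·exp(-6.70152) = 0.000831044] × [0.00469824] = 3.90444e-06
  p_II = [(1/(0.60·√(2π)))·exp(−(2.9−2.05)²/(2·0.60²)) = 0.664904·exp(-1.00347) = 0.243757] × [0.436812] = 0.106476
  p_III = [(1/(0.52·√(2π)))·exp(−(2.9−2.99)²/(2·0.52²)) = 0.767197·exp(-0.01498) = 0.755791] × [0.57911] = 0.437687
  p_IV = [(1/(0.65·√(2π)))·exp(−(2.9−3.20)²/(2·0.65²)) = 0.613757·exp(-0.10651) = 0.551748] × [0.400841] = 0.221163
Prior × likelihood for each component:
  w_I·p_I = 0.11 × 3.90444e-06 = 4.29489e-07
  w_II·p_II = 0.43 × 0.106476 = 0.0457846
  w_III·p_III = 0.12 × 0.437687 = 0.0525224
  w_IV·p_IV = 0.34 × 0.221163 = 0.0751954
Evidence: 4.29489e-07 + 0.0457846 + 0.0525224 + 0.0751954 = 0.173503
Responsibility of Class IV: 0.0751954 / 0.173503 ≈ 0.4334

0.4334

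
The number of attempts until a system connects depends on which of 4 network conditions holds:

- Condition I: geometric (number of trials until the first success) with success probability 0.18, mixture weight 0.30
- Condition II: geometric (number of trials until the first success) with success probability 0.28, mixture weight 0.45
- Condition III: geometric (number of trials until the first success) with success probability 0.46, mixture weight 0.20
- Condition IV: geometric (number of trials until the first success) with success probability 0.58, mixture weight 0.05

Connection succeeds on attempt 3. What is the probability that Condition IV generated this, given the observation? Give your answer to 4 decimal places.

0.0383

Posterior ∝ prior × likelihood, so P(k | x) ∝ π_k f_k(x); normalise over all components.
Geometric probabilities:
  f_I = 0.121032
  f_II = 0.145152
  f_III = 0.134136
  f_IV = 0.102312
Unnormalised posteriors:
  π_I·f_I = 0.30 × 0.121032 = 0.0363096
  π_II·f_II = 0.45 × 0.145152 = 0.0653184
  π_III·f_III = 0.20 × 0.134136 = 0.0268272
  π_IV·f_IV = 0.05 × 0.102312 = 0.0051156
Sum: 0.0363096 + 0.0653184 + 0.0268272 + 0.0051156 = 0.133571
So the posterior for Condition IV is 0.0051156 / 0.133571 ≈ 0.0383.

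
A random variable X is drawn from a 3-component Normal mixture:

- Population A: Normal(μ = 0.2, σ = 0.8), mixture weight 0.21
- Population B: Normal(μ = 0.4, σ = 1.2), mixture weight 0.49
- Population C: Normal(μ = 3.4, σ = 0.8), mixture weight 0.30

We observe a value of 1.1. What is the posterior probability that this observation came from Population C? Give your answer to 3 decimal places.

P(component k | x) = π_k·f_k(x) / marginal(x), where marginal(x) = Σ_j π_j·f_j(x).
Normal densities:
  p_A = (1/(0.8·√(2π)))·exp(−(1.1−0.2)²/(2·0.8²)) = 0.498678·exp(-0.63281) = 0.264846
  p_B = (1/(1.2·√(2π)))·exp(−(1.1−0.4)²/(2·1.2²)) = 0.332452·exp(-0.17014) = 0.280439
  p_C = (1/(0.8·√(2π)))·exp(−(1.1−3.4)²/(2·0.8²)) = 0.498678·exp(-4.13281) = 0.00799765
Weight by the priors:
  π_A·p_A = 0.21 × 0.264846 = 0.0556176
  π_B·p_B = 0.49 × 0.280439 = 0.137415
  π_C·p_C = 0.30 × 0.00799765 = 0.0023993
Marginal: 0.0556176 + 0.137415 + 0.0023993 = 0.195432
Responsibility of Population C: 0.0023993 / 0.195432 ≈ 0.012

0.012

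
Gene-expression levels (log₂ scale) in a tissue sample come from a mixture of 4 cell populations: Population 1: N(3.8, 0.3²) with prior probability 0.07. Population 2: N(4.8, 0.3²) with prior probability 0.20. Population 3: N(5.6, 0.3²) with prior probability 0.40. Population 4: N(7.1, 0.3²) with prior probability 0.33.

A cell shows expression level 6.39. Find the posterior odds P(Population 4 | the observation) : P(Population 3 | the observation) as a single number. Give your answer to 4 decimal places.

1.6069

Since P(k|x) ∝ π_k f_k(x), the posterior odds are π_i f_i(x) / (π_j f_j(x)).
Component likelihoods at x = 6.39:
  L_1 = (1/(0.3·√(2π)))·exp(−(6.39−3.8)²/(2·0.3²)) = 1.329808·exp(-37.26722) = 8.6864e-17
  L_2 = (1/(0.3·√(2π)))·exp(−(6.39−4.8)²/(2·0.3²)) = 1.329808·exp(-14.04500) = 1.05712e-06
  L_3 = (1/(0.3·√(2π)))·exp(−(6.39−5.6)²/(2·0.3²)) = 1.329808·exp(-3.46722) = 0.0414948
  L_4 = (1/(0.3·√(2π)))·exp(−(6.39−7.1)²/(2·0.3²)) = 1.329808·exp(-2.80056) = 0.0808208
Posterior odds = (π_4·L_4) / (π_3·L_3) = (0.33·0.0808208) / (0.40·0.0414948) = 0.0266709 / 0.0165979 ≈ 1.6069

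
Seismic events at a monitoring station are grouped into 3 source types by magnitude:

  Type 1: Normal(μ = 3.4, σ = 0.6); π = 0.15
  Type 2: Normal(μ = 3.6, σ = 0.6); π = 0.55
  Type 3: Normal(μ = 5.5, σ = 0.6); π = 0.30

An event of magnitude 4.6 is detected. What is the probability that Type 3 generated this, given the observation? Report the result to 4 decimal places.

0.3822

P(component k | x) = π_k·f_k(x) / marginal(x), where marginal(x) = Σ_j π_j·f_j(x).
Component likelihoods at x = 4.6:
  f_1 = (1/(0.6·√(2π)))·exp(−(4.6−3.4)²/(2·0.6²)) = 0.664904·exp(-2.00000) = 0.0899849
  f_2 = (1/(0.6·√(2π)))·exp(−(4.6−3.6)²/(2·0.6²)) = 0.664904·exp(-1.38889) = 0.165795
  f_3 = (1/(0.6·√(2π)))·exp(−(4.6−5.5)²/(2·0.6²)) = 0.664904·exp(-1.12500) = 0.215863
Weight by the priors:
  π_1·f_1 = 0.15 × 0.0899849 = 0.0134977
  π_2·f_2 = 0.55 × 0.165795 = 0.0911874
  π_3·f_3 = 0.30 × 0.215863 = 0.0647588
Denominator: 0.0134977 + 0.0911874 + 0.0647588 = 0.169444
So the posterior for Type 3 is 0.0647588 / 0.169444 ≈ 0.3822.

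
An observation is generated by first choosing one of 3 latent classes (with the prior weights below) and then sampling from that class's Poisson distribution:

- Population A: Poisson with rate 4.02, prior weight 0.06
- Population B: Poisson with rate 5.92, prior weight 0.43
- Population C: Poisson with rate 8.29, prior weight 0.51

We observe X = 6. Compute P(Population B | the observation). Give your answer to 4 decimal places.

0.5188

Posterior ∝ prior × likelihood, so P(k | x) ∝ π_k f_k(x); normalise over all components.
Component likelihoods at x = 6:
  L_A = 0.105235
  L_B = 0.160537
  L_C = 0.11316
Multiply by the mixture weights:
  π_A·L_A = 0.06 × 0.105235 = 0.0063141
  π_B·L_B = 0.43 × 0.160537 = 0.0690308
  π_C·L_C = 0.51 × 0.11316 = 0.0577117
Denominator: 0.0063141 + 0.0690308 + 0.0577117 = 0.133057
P(Population B | the observation) ≈ 0.5188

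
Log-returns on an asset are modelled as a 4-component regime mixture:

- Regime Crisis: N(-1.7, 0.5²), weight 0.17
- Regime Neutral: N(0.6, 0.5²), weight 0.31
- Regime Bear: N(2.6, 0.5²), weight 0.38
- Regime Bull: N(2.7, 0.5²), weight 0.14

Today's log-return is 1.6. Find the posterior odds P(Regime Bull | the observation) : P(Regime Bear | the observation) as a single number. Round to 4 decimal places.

0.2421

Since P(k|x) ∝ P(Z=k) f_k(x), the posterior odds are P(Z=i) f_i(x) / (P(Z=j) f_j(x)).
Normal densities:
  L_Crisis = 2.77336e-10
  L_Neutral = 0.107982
  L_Bear = 0.107982
  L_Bull = 0.0709492
0.00993289 / 0.0410331 ≈ 0.2421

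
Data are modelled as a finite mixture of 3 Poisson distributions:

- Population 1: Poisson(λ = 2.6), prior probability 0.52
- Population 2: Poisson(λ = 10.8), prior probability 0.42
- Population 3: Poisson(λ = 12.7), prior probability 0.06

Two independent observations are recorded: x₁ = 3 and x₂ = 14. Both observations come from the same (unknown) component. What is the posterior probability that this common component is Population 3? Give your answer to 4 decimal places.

Posterior ∝ prior × likelihood, so P(k | x) ∝ π_k f_k(x); normalise over all components.
Since both observations come from the same component, the likelihood for component k is f_k(x₁)·f_k(x₂).
  f_1 = [0.217572] × [5.49608e-07] = 1.19579e-07
  f_2 = [0.00428292] × [0.0687296] = 0.000294363
  f_3 = [0.00104165] × [0.0993811] = 0.00010352
Weight by the priors:
  π_1·f_1 = 0.52 × 1.19579e-07 = 6.21812e-08
  π_2·f_2 = 0.42 × 0.000294363 = 0.000123633
  π_3·f_3 = 0.06 × 0.00010352 = 6.21119e-06
Sum: 6.21812e-08 + 0.000123633 + 6.21119e-06 = 0.000129906
Responsibility of Population 3: 6.21119e-06 / 0.000129906 ≈ 0.0478

0.0478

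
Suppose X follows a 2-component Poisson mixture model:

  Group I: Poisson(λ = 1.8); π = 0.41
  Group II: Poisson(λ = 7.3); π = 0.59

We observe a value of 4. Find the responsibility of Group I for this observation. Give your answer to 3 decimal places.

0.386

P(component k | x) = w_k·f_k(x) / marginal(x), where marginal(x) = Σ_j w_j·f_j(x).
Evaluate each component's likelihood at the observed value:
  f_I = e^(−1.8)·1.8^4/4! = 0.0723017
  f_II = e^(−7.3)·7.3^4/4! = 0.0799338
Weight by the priors:
  w_I·f_I = 0.41 × 0.0723017 = 0.0296437
  w_II·f_II = 0.59 × 0.0799338 = 0.0471609
Evidence: 0.0296437 + 0.0471609 = 0.0768047
P(Group I | the observation) = 0.0296437 / 0.0768047 ≈ 0.386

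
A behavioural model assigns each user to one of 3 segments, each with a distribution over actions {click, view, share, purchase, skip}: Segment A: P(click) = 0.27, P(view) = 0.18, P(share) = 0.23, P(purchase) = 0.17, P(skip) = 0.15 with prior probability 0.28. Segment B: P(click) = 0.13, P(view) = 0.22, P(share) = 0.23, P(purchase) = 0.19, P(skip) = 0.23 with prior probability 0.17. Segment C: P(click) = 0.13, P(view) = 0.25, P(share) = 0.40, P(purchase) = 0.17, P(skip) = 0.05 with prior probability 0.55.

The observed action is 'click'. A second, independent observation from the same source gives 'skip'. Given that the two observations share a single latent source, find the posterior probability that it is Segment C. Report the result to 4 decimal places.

0.1788

Apply Bayes' rule: the posterior for each component is proportional to its prior times its likelihood at x.
Since both observations come from the same component, the likelihood for component k is f_k(x₁)·f_k(x₂).
  f_A = [0.27] × [0.15] = 0.0405
  f_B = [0.13] × [0.23] = 0.0299
  f_C = [0.13] × [0.05] = 0.0065
Unnormalised posteriors:
  π_A·f_A = 0.28 × 0.0405 = 0.01134
  π_B·f_B = 0.17 × 0.0299 = 0.005083
  π_C·f_C = 0.55 × 0.0065 = 0.003575
Denominator: 0.01134 + 0.005083 + 0.003575 = 0.019998
So the posterior for Segment C is 0.003575 / 0.019998 ≈ 0.1788.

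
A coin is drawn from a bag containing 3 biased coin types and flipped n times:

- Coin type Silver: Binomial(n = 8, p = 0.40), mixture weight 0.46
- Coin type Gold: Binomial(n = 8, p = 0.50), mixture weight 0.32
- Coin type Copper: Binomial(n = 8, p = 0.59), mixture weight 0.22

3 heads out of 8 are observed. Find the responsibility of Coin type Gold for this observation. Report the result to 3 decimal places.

Posterior ∝ prior × likelihood, so P(k | x) ∝ π_k f_k(x); normalise over all components.
Component likelihoods at x = 3 heads out of 8:
  p_Silver = C(8,3)·0.40^3·0.60^5 = 56·0.064·0.07776 = 0.278692
  p_Gold = C(8,3)·0.50^3·0.50^5 = 56·0.125·0.03125 = 0.21875
  p_Copper = C(8,3)·0.59^3·0.41^5 = 56·0.205379·0.0115856 = 0.133249
Prior × likelihood for each component:
  π_Silver·p_Silver = 0.46 × 0.278692 = 0.128198
  π_Gold·p_Gold = 0.32 × 0.21875 = 0.07
  π_Copper·p_Copper = 0.22 × 0.133249 = 0.0293147
Sum: 0.128198 + 0.07 + 0.0293147 = 0.227513
Responsibility of Coin type Gold: 0.07 / 0.227513 ≈ 0.308

0.308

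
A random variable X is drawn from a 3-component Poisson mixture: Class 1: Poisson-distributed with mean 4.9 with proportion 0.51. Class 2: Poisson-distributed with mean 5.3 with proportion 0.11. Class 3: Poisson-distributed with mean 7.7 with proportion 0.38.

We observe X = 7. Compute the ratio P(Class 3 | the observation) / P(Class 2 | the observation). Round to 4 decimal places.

4.2814

Posterior odds = (P(Z=i) f_i(x)) / (P(Z=j) f_j(x)); the normalising sum cancels.
Evaluate each component's likelihood at the observed value:
  f_1 = e^(−4.9)·4.9^7/7! = 0.100207
  f_2 = e^(−5.3)·5.3^7/7! = 0.116343
  f_3 = e^(−7.7)·7.7^7/7! = 0.144191
0.0547924 / 0.0127977 ≈ 4.2814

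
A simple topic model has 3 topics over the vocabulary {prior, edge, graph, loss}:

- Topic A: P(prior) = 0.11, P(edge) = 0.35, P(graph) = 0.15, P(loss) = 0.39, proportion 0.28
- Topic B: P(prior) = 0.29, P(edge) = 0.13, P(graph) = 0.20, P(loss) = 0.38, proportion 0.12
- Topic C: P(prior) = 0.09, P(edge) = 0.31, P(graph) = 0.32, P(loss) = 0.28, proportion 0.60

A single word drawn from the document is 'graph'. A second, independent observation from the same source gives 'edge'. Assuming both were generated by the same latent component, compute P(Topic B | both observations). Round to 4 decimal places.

By Bayes' theorem, P(k | x) = w_k f_k(x) / Σ_j w_j f_j(x).
Since both observations come from the same component, the likelihood for component k is f_k(x₁)·f_k(x₂).
  L_A = [P(graph | comp) = 0.15] × [0.35] = 0.0525
  L_B = [P(graph | comp) = 0.20] × [0.13] = 0.026
  L_C = [P(graph | comp) = 0.32] × [0.31] = 0.0992
Multiply by the mixture weights:
  w_A·L_A = 0.28 × 0.0525 = 0.0147
  w_B·L_B = 0.12 × 0.026 = 0.00312
  w_C·L_C = 0.60 × 0.0992 = 0.05952
Marginal: 0.0147 + 0.00312 + 0.05952 = 0.07734
So the posterior for Topic B is 0.00312 / 0.07734 ≈ 0.0403.

0.0403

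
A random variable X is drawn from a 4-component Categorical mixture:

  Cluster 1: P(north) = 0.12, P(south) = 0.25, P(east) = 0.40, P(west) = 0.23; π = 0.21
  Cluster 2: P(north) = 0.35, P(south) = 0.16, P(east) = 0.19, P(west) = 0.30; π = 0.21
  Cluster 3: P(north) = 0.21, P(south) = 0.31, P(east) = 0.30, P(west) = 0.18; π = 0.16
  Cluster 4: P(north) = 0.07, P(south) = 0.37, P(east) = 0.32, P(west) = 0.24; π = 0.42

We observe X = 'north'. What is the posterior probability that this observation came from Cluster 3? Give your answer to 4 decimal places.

By Bayes' theorem, P(k | x) = π_k f_k(x) / Σ_j π_j f_j(x).
Categorical probabilities:
  L_1 = 0.12
  L_2 = 0.35
  L_3 = 0.21
  L_4 = 0.07
Multiply by the mixture weights:
  π_1·L_1 = 0.21 × 0.12 = 0.0252
  π_2·L_2 = 0.21 × 0.35 = 0.0735
  π_3·L_3 = 0.16 × 0.21 = 0.0336
  π_4·L_4 = 0.42 × 0.07 = 0.0294
Marginal: 0.0252 + 0.0735 + 0.0336 + 0.0294 = 0.1617
Responsibility of Cluster 3: 0.0336 / 0.1617 ≈ 0.2078

0.2078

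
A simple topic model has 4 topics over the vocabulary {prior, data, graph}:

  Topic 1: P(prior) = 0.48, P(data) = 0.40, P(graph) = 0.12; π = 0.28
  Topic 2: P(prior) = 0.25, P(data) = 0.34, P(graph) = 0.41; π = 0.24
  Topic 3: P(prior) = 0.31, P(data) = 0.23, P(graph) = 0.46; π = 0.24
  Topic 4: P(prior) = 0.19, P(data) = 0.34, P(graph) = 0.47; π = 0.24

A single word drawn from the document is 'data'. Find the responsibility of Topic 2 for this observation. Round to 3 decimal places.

0.247

P(component k | x) = π_k·f_k(x) / marginal(x), where marginal(x) = Σ_j π_j·f_j(x).
Categorical probabilities:
  p_1 = P(data | comp) = 0.40
  p_2 = P(data | comp) = 0.34
  p_3 = P(data | comp) = 0.23
  p_4 = P(data | comp) = 0.34
Prior × likelihood for each component:
  π_1·p_1 = 0.28 × 0.4 = 0.112
  π_2·p_2 = 0.24 × 0.34 = 0.0816
  π_3·p_3 = 0.24 × 0.23 = 0.0552
  π_4·p_4 = 0.24 × 0.34 = 0.0816
Sum: 0.112 + 0.0816 + 0.0552 + 0.0816 = 0.3304
P(Topic 2 | data) ≈ 0.247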